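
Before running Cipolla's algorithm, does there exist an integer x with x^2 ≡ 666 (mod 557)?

(666|557)
  = (109|557)    [666 ≡ 109 mod 557]
  = (557|109)    [QR: 109 ≡ 1 mod 4, sign kept]
  = (12|109)    [557 ≡ 12 mod 109]
  = (3|109)    [109 ≡ 5 mod 8 ⇒ (2|109)^2 = +1]
  = (109|3)    [QR: 109 ≡ 1 mod 4, sign kept]
  = (1|3)    [109 ≡ 1 mod 3]
  = 1    [(1|3) = 1]
(666|557) = 1, and 557 is prime, so 666 is a quadratic residue mod 557.

yes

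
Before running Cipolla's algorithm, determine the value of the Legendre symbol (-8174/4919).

(-8174/4919)
  = (1664/4919)    [-8174 ≡ 1664 mod 4919]
  = (13/4919)    [4919 ≡ 7 mod 8 ⇒ (2/4919)^7 = +1]
  = (4919/13)    [QR: 13 ≡ 1 mod 4, sign kept]
  = (5/13)    [4919 ≡ 5 mod 13]
  = (13/5)    [QR: 5 ≡ 1 mod 4, sign kept]
  = (3/5)    [13 ≡ 3 mod 5]
  = (5/3)    [QR: 5 ≡ 1 mod 4, sign kept]
  = (2/3)    [5 ≡ 2 mod 3]
  = -(1/3)    [3 ≡ 3 mod 8 ⇒ (2/3) = -1]
  = -1    [(1/3) = 1]

-1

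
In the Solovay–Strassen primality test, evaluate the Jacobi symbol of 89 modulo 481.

(89/481)
  = (481/89)    [QR: 89 ≡ 1 mod 4, sign kept]
  = (36/89)    [481 ≡ 36 mod 89]
  = (9/89)    [89 ≡ 1 mod 8 ⇒ (2/89)^2 = +1]
  = (89/9)    [QR: 9 ≡ 1 mod 4, sign kept]
  = (8/9)    [89 ≡ 8 mod 9]
  = (1/9)    [9 ≡ 1 mod 8 ⇒ (2/9)^3 = +1]
  = 1    [(1/9) = 1]

1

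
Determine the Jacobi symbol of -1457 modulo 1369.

(-1457|1369)
  = (1457|1369)    [1369 ≡ 1 mod 4 ⇒ (-1|1369) = +1]
  = (88|1369)    [1457 ≡ 88 mod 1369]
  = (11|1369)    [1369 ≡ 1 mod 8 ⇒ (2|1369)^3 = +1]
  = (1369|11)    [QR: 1369 ≡ 1 mod 4, sign kept]
  = (5|11)    [1369 ≡ 5 mod 11]
  = (11|5)    [QR: 5 ≡ 1 mod 4, sign kept]
  = (1|5)    [11 ≡ 1 mod 5]
  = 1    [(1|5) = 1]

1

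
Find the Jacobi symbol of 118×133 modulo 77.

By multiplicativity, (118·133/77) = (118/77)·(133/77).
First factor (118/77):
(118/77)
  = (41/77)    [118 ≡ 41 mod 77]
  = (77/41)    [QR: 41 ≡ 1 mod 4, sign kept]
  = (36/41)    [77 ≡ 36 mod 41]
  = (9/41)    [41 ≡ 1 mod 8 ⇒ (2/41)^2 = +1]
  = (41/9)    [QR: 9 ≡ 1 mod 4, sign kept]
  = (5/9)    [41 ≡ 5 mod 9]
  = (9/5)    [QR: 5 ≡ 1 mod 4, sign kept]
  = (4/5)    [9 ≡ 4 mod 5]
  = (1/5)    [5 ≡ 5 mod 8 ⇒ (2/5)^2 = +1]
  = 1    [(1/5) = 1]
Second factor (133/77):
(133/77)
  = (56/77)    [133 ≡ 56 mod 77]
  = -(7/77)    [77 ≡ 5 mod 8 ⇒ (2/77)^3 = -1]
  = -(77/7)    [QR: 77 ≡ 1 mod 4, sign kept]
  = -(0/7)    [77 ≡ 0 mod 7]
  = 0    [numerator 0, gcd > 1]
Product: (1)·(0) = 0.

0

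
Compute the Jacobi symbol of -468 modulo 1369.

1

(-468/1369)
  = (901/1369)    [-468 ≡ 901 mod 1369]
  = (1369/901)    [QR: 901 ≡ 1 mod 4, sign kept]
  = (468/901)    [1369 ≡ 468 mod 901]
  = (117/901)    [901 ≡ 5 mod 8 ⇒ (2/901)^2 = +1]
  = (901/117)    [QR: 117 ≡ 1 mod 4, sign kept]
  = (82/117)    [901 ≡ 82 mod 117]
  = -(41/117)    [117 ≡ 5 mod 8 ⇒ (2/117) = -1]
  = -(117/41)    [QR: 41 ≡ 1 mod 4, sign kept]
  = -(35/41)    [117 ≡ 35 mod 41]
  = -(41/35)    [QR: 41 ≡ 1 mod 4, sign kept]
  = -(6/35)    [41 ≡ 6 mod 35]
  = (3/35)    [35 ≡ 3 mod 8 ⇒ (2/35) = -1]
  = -(35/3)    [QR: both ≡ 3 mod 4, sign flips]
  = -(2/3)    [35 ≡ 2 mod 3]
  = (1/3)    [3 ≡ 3 mod 8 ⇒ (2/3) = -1]
  = 1    [(1/3) = 1]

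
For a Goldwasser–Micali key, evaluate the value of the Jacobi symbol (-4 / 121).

Reduce the numerator: -4 ≡ 117 (mod 121), so (-4 / 121) = (117 / 121).
117 ≡ 1 (mod 4), so quadratic reciprocity gives (117 / 121) = (121 / 117). Reduce: 121 ≡ 4 (mod 117). Now have (4 / 117).
Factor out 2: 4 = 2^2. Since 117 ≡ 5 (mod 8), (2 / 117) = -1, and (2 / 117)^2 = +1. Now have (1 / 117).
(1 / 117) = 1. Collecting the sign factors: 1.

1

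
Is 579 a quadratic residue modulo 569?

yes

Reduce the numerator: 579 ≡ 10 (mod 569), so (579|569) = (10|569).
Factor out 2: 10 = 2·5. Since 569 ≡ 1 (mod 8), (2|569) = +1. Now have (5|569).
5 ≡ 1 (mod 4), so quadratic reciprocity gives (5|569) = (569|5). Reduce: 569 ≡ 4 (mod 5). Now have (4|5).
Factor out 2: 4 = 2^2. Since 5 ≡ 5 (mod 8), (2|5) = -1, and (2|5)^2 = +1. Now have (1|5).
(1|5) = 1. Collecting the sign factors: 1.
The Legendre symbol is 1, so x^2 ≡ 579 (mod 569) has solution.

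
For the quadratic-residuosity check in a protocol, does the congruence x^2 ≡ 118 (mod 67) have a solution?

no

Reduce the numerator: 118 ≡ 51 (mod 67), so (118|67) = (51|67).
Both 51 ≡ 3 and 67 ≡ 3 (mod 4), so reciprocity gives (51|67) = -(67|51). Reduce: 67 ≡ 16 (mod 51). Now have -(16|51).
Factor out 2: 16 = 2^4. Since 51 ≡ 3 (mod 8), (2|51) = -1, and (2|51)^4 = +1. Now have -(1|51).
(1|51) = 1. Collecting the sign factors: -1.
The Legendre symbol is -1, so x^2 ≡ 118 (mod 67) has no solution.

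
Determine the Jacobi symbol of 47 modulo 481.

-1

481 ≡ 1 (mod 4), so quadratic reciprocity gives (47 / 481) = (481 / 47). Reduce: 481 ≡ 11 (mod 47). Now have (11 / 47).
Both 11 ≡ 3 and 47 ≡ 3 (mod 4), so reciprocity gives (11 / 47) = -(47 / 11). Reduce: 47 ≡ 3 (mod 11). Now have -(3 / 11).
Both 3 ≡ 3 and 11 ≡ 3 (mod 4), so reciprocity gives (3 / 11) = -(11 / 3). Reduce: 11 ≡ 2 (mod 3). Now have (2 / 3).
Factor out 2: 2 = 2. Since 3 ≡ 3 (mod 8), (2 / 3) = -1. Now have -(1 / 3).
(1 / 3) = 1. Collecting the sign factors: -1.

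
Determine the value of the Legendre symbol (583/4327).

1

Both 583 ≡ 3 and 4327 ≡ 3 (mod 4), so reciprocity gives (583/4327) = -(4327/583). Reduce: 4327 ≡ 246 (mod 583). Now have -(246/583).
Factor out 2: 246 = 2·123. Since 583 ≡ 7 (mod 8), (2/583) = +1. Now have -(123/583).
Both 123 ≡ 3 and 583 ≡ 3 (mod 4), so reciprocity gives (123/583) = -(583/123). Reduce: 583 ≡ 91 (mod 123). Now have (91/123).
Both 91 ≡ 3 and 123 ≡ 3 (mod 4), so reciprocity gives (91/123) = -(123/91). Reduce: 123 ≡ 32 (mod 91). Now have -(32/91).
Factor out 2: 32 = 2^5. Since 91 ≡ 3 (mod 8), (2/91) = -1, and (2/91)^5 = -1. Now have (1/91).
(1/91) = 1. Collecting the sign factors: 1.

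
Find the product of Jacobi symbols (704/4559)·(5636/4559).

-1

By multiplicativity, (704·5636/4559) = (704/4559)·(5636/4559).
First factor (704/4559):
Factor out 2: 704 = 2^6·11. Since 4559 ≡ 7 (mod 8), (2/4559) = +1, and (2/4559)^6 = +1. Now have (11/4559).
Both 11 ≡ 3 and 4559 ≡ 3 (mod 4), so reciprocity gives (11/4559) = -(4559/11). Reduce: 4559 ≡ 5 (mod 11). Now have -(5/11).
5 ≡ 1 (mod 4), so quadratic reciprocity gives (5/11) = (11/5). Reduce: 11 ≡ 1 (mod 5). Now have -(1/5).
(1/5) = 1. Collecting the sign factors: -1.
Second factor (5636/4559):
Reduce the numerator: 5636 ≡ 1077 (mod 4559), so (5636/4559) = (1077/4559).
1077 ≡ 1 (mod 4), so quadratic reciprocity gives (1077/4559) = (4559/1077). Reduce: 4559 ≡ 251 (mod 1077). Now have (251/1077).
1077 ≡ 1 (mod 4), so quadratic reciprocity gives (251/1077) = (1077/251). Reduce: 1077 ≡ 73 (mod 251). Now have (73/251).
73 ≡ 1 (mod 4), so quadratic reciprocity gives (73/251) = (251/73). Reduce: 251 ≡ 32 (mod 73). Now have (32/73).
Factor out 2: 32 = 2^5. Since 73 ≡ 1 (mod 8), (2/73) = +1, and (2/73)^5 = +1. Now have (1/73).
(1/73) = 1. Collecting the sign factors: 1.
Product: (-1)·(1) = -1.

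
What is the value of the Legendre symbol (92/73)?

(92/73)
  = (19/73)    [92 ≡ 19 mod 73]
  = (73/19)    [QR: 73 ≡ 1 mod 4, sign kept]
  = (16/19)    [73 ≡ 16 mod 19]
  = (1/19)    [19 ≡ 3 mod 8 ⇒ (2/19)^4 = +1]
  = 1    [(1/19) = 1]

1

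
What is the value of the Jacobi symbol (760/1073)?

-1

(760/1073)
  = (95/1073)    [1073 ≡ 1 mod 8 ⇒ (2/1073)^3 = +1]
  = (1073/95)    [QR: 1073 ≡ 1 mod 4, sign kept]
  = (28/95)    [1073 ≡ 28 mod 95]
  = (7/95)    [95 ≡ 7 mod 8 ⇒ (2/95)^2 = +1]
  = -(95/7)    [QR: both ≡ 3 mod 4, sign flips]
  = -(4/7)    [95 ≡ 4 mod 7]
  = -(1/7)    [7 ≡ 7 mod 8 ⇒ (2/7)^2 = +1]
  = -1    [(1/7) = 1]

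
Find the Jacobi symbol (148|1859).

1

(148|1859)
  = (37|1859)    [1859 ≡ 3 mod 8 ⇒ (2|1859)^2 = +1]
  = (1859|37)    [QR: 37 ≡ 1 mod 4, sign kept]
  = (9|37)    [1859 ≡ 9 mod 37]
  = (37|9)    [QR: 9 ≡ 1 mod 4, sign kept]
  = (1|9)    [37 ≡ 1 mod 9]
  = 1    [(1|9) = 1]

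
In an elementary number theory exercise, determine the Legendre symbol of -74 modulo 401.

-1

Pull out -1: (-74/401) = (-1/401)·(74/401). Since 401 ≡ 1 (mod 4), (-1/401) = +1. Now have (74/401).
Factor out 2: 74 = 2·37. Since 401 ≡ 1 (mod 8), (2/401) = +1. Now have (37/401).
37 ≡ 1 (mod 4), so quadratic reciprocity gives (37/401) = (401/37). Reduce: 401 ≡ 31 (mod 37). Now have (31/37).
37 ≡ 1 (mod 4), so quadratic reciprocity gives (31/37) = (37/31). Reduce: 37 ≡ 6 (mod 31). Now have (6/31).
Factor out 2: 6 = 2·3. Since 31 ≡ 7 (mod 8), (2/31) = +1. Now have (3/31).
Both 3 ≡ 3 and 31 ≡ 3 (mod 4), so reciprocity gives (3/31) = -(31/3). Reduce: 31 ≡ 1 (mod 3). Now have -(1/3).
(1/3) = 1. Collecting the sign factors: -1.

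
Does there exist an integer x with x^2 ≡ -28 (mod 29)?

Pull out -1: (-28|29) = (-1|29)·(28|29). Since 29 ≡ 1 (mod 4), (-1|29) = +1. Now have (28|29).
Factor out 2: 28 = 2^2·7. Since 29 ≡ 5 (mod 8), (2|29) = -1, and (2|29)^2 = +1. Now have (7|29).
29 ≡ 1 (mod 4), so quadratic reciprocity gives (7|29) = (29|7). Reduce: 29 ≡ 1 (mod 7). Now have (1|7).
(1|7) = 1. Collecting the sign factors: 1.
The Legendre symbol is 1, so x^2 ≡ -28 (mod 29) has solution.

yes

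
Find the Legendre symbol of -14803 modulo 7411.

(-14803|7411)
  = (19|7411)    [-14803 ≡ 19 mod 7411]
  = -(7411|19)    [QR: both ≡ 3 mod 4, sign flips]
  = -(1|19)    [7411 ≡ 1 mod 19]
  = -1    [(1|19) = 1]

-1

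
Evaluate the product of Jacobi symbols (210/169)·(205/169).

1

By multiplicativity, (210·205/169) = (210/169)·(205/169).
First factor (210/169):
Reduce the numerator: 210 ≡ 41 (mod 169), so (210/169) = (41/169).
41 ≡ 1 (mod 4), so quadratic reciprocity gives (41/169) = (169/41). Reduce: 169 ≡ 5 (mod 41). Now have (5/41).
5 ≡ 1 (mod 4), so quadratic reciprocity gives (5/41) = (41/5). Reduce: 41 ≡ 1 (mod 5). Now have (1/5).
(1/5) = 1. Collecting the sign factors: 1.
Second factor (205/169):
Reduce the numerator: 205 ≡ 36 (mod 169), so (205/169) = (36/169).
Factor out 2: 36 = 2^2·9. Since 169 ≡ 1 (mod 8), (2/169) = +1, and (2/169)^2 = +1. Now have (9/169).
9 ≡ 1 (mod 4), so quadratic reciprocity gives (9/169) = (169/9). Reduce: 169 ≡ 7 (mod 9). Now have (7/9).
9 ≡ 1 (mod 4), so quadratic reciprocity gives (7/9) = (9/7). Reduce: 9 ≡ 2 (mod 7). Now have (2/7).
Factor out 2: 2 = 2. Since 7 ≡ 7 (mod 8), (2/7) = +1. Now have (1/7).
(1/7) = 1. Collecting the sign factors: 1.
Product: (1)·(1) = 1.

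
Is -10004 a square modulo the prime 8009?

yes

Pull out -1: (-10004/8009) = (-1/8009)·(10004/8009). Since 8009 ≡ 1 (mod 4), (-1/8009) = +1. Now have (10004/8009).
Reduce the numerator: 10004 ≡ 1995 (mod 8009), so (10004/8009) = (1995/8009).
8009 ≡ 1 (mod 4), so quadratic reciprocity gives (1995/8009) = (8009/1995). Reduce: 8009 ≡ 29 (mod 1995). Now have (29/1995).
29 ≡ 1 (mod 4), so quadratic reciprocity gives (29/1995) = (1995/29). Reduce: 1995 ≡ 23 (mod 29). Now have (23/29).
29 ≡ 1 (mod 4), so quadratic reciprocity gives (23/29) = (29/23). Reduce: 29 ≡ 6 (mod 23). Now have (6/23).
Factor out 2: 6 = 2·3. Since 23 ≡ 7 (mod 8), (2/23) = +1. Now have (3/23).
Both 3 ≡ 3 and 23 ≡ 3 (mod 4), so reciprocity gives (3/23) = -(23/3). Reduce: 23 ≡ 2 (mod 3). Now have -(2/3).
Factor out 2: 2 = 2. Since 3 ≡ 3 (mod 8), (2/3) = -1. Now have (1/3).
(1/3) = 1. Collecting the sign factors: 1.
The Legendre symbol is 1, so x^2 ≡ -10004 (mod 8009) has solution.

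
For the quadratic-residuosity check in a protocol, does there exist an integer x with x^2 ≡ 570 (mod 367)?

Reduce the numerator: 570 ≡ 203 (mod 367), so (570/367) = (203/367).
Both 203 ≡ 3 and 367 ≡ 3 (mod 4), so reciprocity gives (203/367) = -(367/203). Reduce: 367 ≡ 164 (mod 203). Now have -(164/203).
Factor out 2: 164 = 2^2·41. Since 203 ≡ 3 (mod 8), (2/203) = -1, and (2/203)^2 = +1. Now have -(41/203).
41 ≡ 1 (mod 4), so quadratic reciprocity gives (41/203) = (203/41). Reduce: 203 ≡ 39 (mod 41). Now have -(39/41).
41 ≡ 1 (mod 4), so quadratic reciprocity gives (39/41) = (41/39). Reduce: 41 ≡ 2 (mod 39). Now have -(2/39).
Factor out 2: 2 = 2. Since 39 ≡ 7 (mod 8), (2/39) = +1. Now have -(1/39).
(1/39) = 1. Collecting the sign factors: -1.
The Legendre symbol is -1, so x^2 ≡ 570 (mod 367) has no solution.

no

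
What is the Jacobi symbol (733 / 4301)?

733 ≡ 1 (mod 4), so quadratic reciprocity gives (733 / 4301) = (4301 / 733). Reduce: 4301 ≡ 636 (mod 733). Now have (636 / 733).
Factor out 2: 636 = 2^2·159. Since 733 ≡ 5 (mod 8), (2 / 733) = -1, and (2 / 733)^2 = +1. Now have (159 / 733).
733 ≡ 1 (mod 4), so quadratic reciprocity gives (159 / 733) = (733 / 159). Reduce: 733 ≡ 97 (mod 159). Now have (97 / 159).
97 ≡ 1 (mod 4), so quadratic reciprocity gives (97 / 159) = (159 / 97). Reduce: 159 ≡ 62 (mod 97). Now have (62 / 97).
Factor out 2: 62 = 2·31. Since 97 ≡ 1 (mod 8), (2 / 97) = +1. Now have (31 / 97).
97 ≡ 1 (mod 4), so quadratic reciprocity gives (31 / 97) = (97 / 31). Reduce: 97 ≡ 4 (mod 31). Now have (4 / 31).
Factor out 2: 4 = 2^2. Since 31 ≡ 7 (mod 8), (2 / 31) = +1, and (2 / 31)^2 = +1. Now have (1 / 31).
(1 / 31) = 1. Collecting the sign factors: 1.

1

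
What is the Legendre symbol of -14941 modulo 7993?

(-14941/7993)
  = (14941/7993)    [7993 ≡ 1 mod 4 ⇒ (-1/7993) = +1]
  = (6948/7993)    [14941 ≡ 6948 mod 7993]
  = (1737/7993)    [7993 ≡ 1 mod 8 ⇒ (2/7993)^2 = +1]
  = (7993/1737)    [QR: 1737 ≡ 1 mod 4, sign kept]
  = (1045/1737)    [7993 ≡ 1045 mod 1737]
  = (1737/1045)    [QR: 1045 ≡ 1 mod 4, sign kept]
  = (692/1045)    [1737 ≡ 692 mod 1045]
  = (173/1045)    [1045 ≡ 5 mod 8 ⇒ (2/1045)^2 = +1]
  = (1045/173)    [QR: 173 ≡ 1 mod 4, sign kept]
  = (7/173)    [1045 ≡ 7 mod 173]
  = (173/7)    [QR: 173 ≡ 1 mod 4, sign kept]
  = (5/7)    [173 ≡ 5 mod 7]
  = (7/5)    [QR: 5 ≡ 1 mod 4, sign kept]
  = (2/5)    [7 ≡ 2 mod 5]
  = -(1/5)    [5 ≡ 5 mod 8 ⇒ (2/5) = -1]
  = -1    [(1/5) = 1]

-1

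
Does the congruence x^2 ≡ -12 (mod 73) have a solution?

(-12|73)
  = (61|73)    [-12 ≡ 61 mod 73]
  = (73|61)    [QR: 61 ≡ 1 mod 4, sign kept]
  = (12|61)    [73 ≡ 12 mod 61]
  = (3|61)    [61 ≡ 5 mod 8 ⇒ (2|61)^2 = +1]
  = (61|3)    [QR: 61 ≡ 1 mod 4, sign kept]
  = (1|3)    [61 ≡ 1 mod 3]
  = 1    [(1|3) = 1]
(-12|73) = 1, and 73 is prime, so -12 is a quadratic residue mod 73.

yes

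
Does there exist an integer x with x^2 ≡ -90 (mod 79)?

no

(-90/79)
  = -(90/79)    [79 ≡ 3 mod 4 ⇒ (-1/79) = -1]
  = -(11/79)    [90 ≡ 11 mod 79]
  = (79/11)    [QR: both ≡ 3 mod 4, sign flips]
  = (2/11)    [79 ≡ 2 mod 11]
  = -(1/11)    [11 ≡ 3 mod 8 ⇒ (2/11) = -1]
  = -1    [(1/11) = 1]
The Legendre symbol is -1, so x^2 ≡ -90 (mod 79) has no solution.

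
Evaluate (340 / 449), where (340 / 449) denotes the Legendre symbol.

(340 / 449)
  = (85 / 449)    [449 ≡ 1 mod 8 ⇒ (2 / 449)^2 = +1]
  = (449 / 85)    [QR: 85 ≡ 1 mod 4, sign kept]
  = (24 / 85)    [449 ≡ 24 mod 85]
  = -(3 / 85)    [85 ≡ 5 mod 8 ⇒ (2 / 85)^3 = -1]
  = -(85 / 3)    [QR: 85 ≡ 1 mod 4, sign kept]
  = -(1 / 3)    [85 ≡ 1 mod 3]
  = -1    [(1 / 3) = 1]

-1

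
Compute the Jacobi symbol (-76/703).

0

(-76/703)
  = (627/703)    [-76 ≡ 627 mod 703]
  = -(703/627)    [QR: both ≡ 3 mod 4, sign flips]
  = -(76/627)    [703 ≡ 76 mod 627]
  = -(19/627)    [627 ≡ 3 mod 8 ⇒ (2/627)^2 = +1]
  = (627/19)    [QR: both ≡ 3 mod 4, sign flips]
  = (0/19)    [627 ≡ 0 mod 19]
  = 0    [numerator 0, gcd > 1]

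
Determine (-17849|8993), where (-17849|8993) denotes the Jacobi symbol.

(-17849|8993)
  = (137|8993)    [-17849 ≡ 137 mod 8993]
  = (8993|137)    [QR: 137 ≡ 1 mod 4, sign kept]
  = (88|137)    [8993 ≡ 88 mod 137]
  = (11|137)    [137 ≡ 1 mod 8 ⇒ (2|137)^3 = +1]
  = (137|11)    [QR: 137 ≡ 1 mod 4, sign kept]
  = (5|11)    [137 ≡ 5 mod 11]
  = (11|5)    [QR: 5 ≡ 1 mod 4, sign kept]
  = (1|5)    [11 ≡ 1 mod 5]
  = 1    [(1|5) = 1]

1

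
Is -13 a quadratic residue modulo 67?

(-13/67)
  = (54/67)    [-13 ≡ 54 mod 67]
  = -(27/67)    [67 ≡ 3 mod 8 ⇒ (2/67) = -1]
  = (67/27)    [QR: both ≡ 3 mod 4, sign flips]
  = (13/27)    [67 ≡ 13 mod 27]
  = (27/13)    [QR: 13 ≡ 1 mod 4, sign kept]
  = (1/13)    [27 ≡ 1 mod 13]
  = 1    [(1/13) = 1]
The Legendre symbol is 1, so x^2 ≡ -13 (mod 67) has solution.

yes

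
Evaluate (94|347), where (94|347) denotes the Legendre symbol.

(94|347)
  = -(47|347)    [347 ≡ 3 mod 8 ⇒ (2|347) = -1]
  = (347|47)    [QR: both ≡ 3 mod 4, sign flips]
  = (18|47)    [347 ≡ 18 mod 47]
  = (9|47)    [47 ≡ 7 mod 8 ⇒ (2|47) = +1]
  = (47|9)    [QR: 9 ≡ 1 mod 4, sign kept]
  = (2|9)    [47 ≡ 2 mod 9]
  = (1|9)    [9 ≡ 1 mod 8 ⇒ (2|9) = +1]
  = 1    [(1|9) = 1]

1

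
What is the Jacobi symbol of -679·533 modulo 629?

-1

By multiplicativity, (-679·533/629) = (-679/629)·(533/629).
First factor (-679/629):
Reduce the numerator: -679 ≡ 579 (mod 629), so (-679/629) = (579/629).
629 ≡ 1 (mod 4), so quadratic reciprocity gives (579/629) = (629/579). Reduce: 629 ≡ 50 (mod 579). Now have (50/579).
Factor out 2: 50 = 2·25. Since 579 ≡ 3 (mod 8), (2/579) = -1. Now have -(25/579).
25 ≡ 1 (mod 4), so quadratic reciprocity gives (25/579) = (579/25). Reduce: 579 ≡ 4 (mod 25). Now have -(4/25).
Factor out 2: 4 = 2^2. Since 25 ≡ 1 (mod 8), (2/25) = +1, and (2/25)^2 = +1. Now have -(1/25).
(1/25) = 1. Collecting the sign factors: -1.
Second factor (533/629):
533 ≡ 1 (mod 4), so quadratic reciprocity gives (533/629) = (629/533). Reduce: 629 ≡ 96 (mod 533). Now have (96/533).
Factor out 2: 96 = 2^5·3. Since 533 ≡ 5 (mod 8), (2/533) = -1, and (2/533)^5 = -1. Now have -(3/533).
533 ≡ 1 (mod 4), so quadratic reciprocity gives (3/533) = (533/3). Reduce: 533 ≡ 2 (mod 3). Now have -(2/3).
Factor out 2: 2 = 2. Since 3 ≡ 3 (mod 8), (2/3) = -1. Now have (1/3).
(1/3) = 1. Collecting the sign factors: 1.
Product: (-1)·(1) = -1.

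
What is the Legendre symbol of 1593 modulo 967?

-1

Reduce the numerator: 1593 ≡ 626 (mod 967), so (1593/967) = (626/967).
Factor out 2: 626 = 2·313. Since 967 ≡ 7 (mod 8), (2/967) = +1. Now have (313/967).
313 ≡ 1 (mod 4), so quadratic reciprocity gives (313/967) = (967/313). Reduce: 967 ≡ 28 (mod 313). Now have (28/313).
Factor out 2: 28 = 2^2·7. Since 313 ≡ 1 (mod 8), (2/313) = +1, and (2/313)^2 = +1. Now have (7/313).
313 ≡ 1 (mod 4), so quadratic reciprocity gives (7/313) = (313/7). Reduce: 313 ≡ 5 (mod 7). Now have (5/7).
5 ≡ 1 (mod 4), so quadratic reciprocity gives (5/7) = (7/5). Reduce: 7 ≡ 2 (mod 5). Now have (2/5).
Factor out 2: 2 = 2. Since 5 ≡ 5 (mod 8), (2/5) = -1. Now have -(1/5).
(1/5) = 1. Collecting the sign factors: -1.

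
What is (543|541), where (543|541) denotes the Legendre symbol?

-1

(543|541)
  = (2|541)    [543 ≡ 2 mod 541]
  = -(1|541)    [541 ≡ 5 mod 8 ⇒ (2|541) = -1]
  = -1    [(1|541) = 1]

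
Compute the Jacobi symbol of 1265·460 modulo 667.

By multiplicativity, (1265·460|667) = (1265|667)·(460|667).
First factor (1265|667):
(1265|667)
  = (598|667)    [1265 ≡ 598 mod 667]
  = -(299|667)    [667 ≡ 3 mod 8 ⇒ (2|667) = -1]
  = (667|299)    [QR: both ≡ 3 mod 4, sign flips]
  = (69|299)    [667 ≡ 69 mod 299]
  = (299|69)    [QR: 69 ≡ 1 mod 4, sign kept]
  = (23|69)    [299 ≡ 23 mod 69]
  = (69|23)    [QR: 69 ≡ 1 mod 4, sign kept]
  = (0|23)    [69 ≡ 0 mod 23]
  = 0    [numerator 0, gcd > 1]
Second factor (460|667):
(460|667)
  = (115|667)    [667 ≡ 3 mod 8 ⇒ (2|667)^2 = +1]
  = -(667|115)    [QR: both ≡ 3 mod 4, sign flips]
  = -(92|115)    [667 ≡ 92 mod 115]
  = -(23|115)    [115 ≡ 3 mod 8 ⇒ (2|115)^2 = +1]
  = (115|23)    [QR: both ≡ 3 mod 4, sign flips]
  = (0|23)    [115 ≡ 0 mod 23]
  = 0    [numerator 0, gcd > 1]
Product: (0)·(0) = 0.

0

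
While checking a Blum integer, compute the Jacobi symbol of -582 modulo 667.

(-582/667)
  = (85/667)    [-582 ≡ 85 mod 667]
  = (667/85)    [QR: 85 ≡ 1 mod 4, sign kept]
  = (72/85)    [667 ≡ 72 mod 85]
  = -(9/85)    [85 ≡ 5 mod 8 ⇒ (2/85)^3 = -1]
  = -(85/9)    [QR: 9 ≡ 1 mod 4, sign kept]
  = -(4/9)    [85 ≡ 4 mod 9]
  = -(1/9)    [9 ≡ 1 mod 8 ⇒ (2/9)^2 = +1]
  = -1    [(1/9) = 1]

-1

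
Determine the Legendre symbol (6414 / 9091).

(6414 / 9091)
  = -(3207 / 9091)    [9091 ≡ 3 mod 8 ⇒ (2 / 9091) = -1]
  = (9091 / 3207)    [QR: both ≡ 3 mod 4, sign flips]
  = (2677 / 3207)    [9091 ≡ 2677 mod 3207]
  = (3207 / 2677)    [QR: 2677 ≡ 1 mod 4, sign kept]
  = (530 / 2677)    [3207 ≡ 530 mod 2677]
  = -(265 / 2677)    [2677 ≡ 5 mod 8 ⇒ (2 / 2677) = -1]
  = -(2677 / 265)    [QR: 265 ≡ 1 mod 4, sign kept]
  = -(27 / 265)    [2677 ≡ 27 mod 265]
  = -(265 / 27)    [QR: 265 ≡ 1 mod 4, sign kept]
  = -(22 / 27)    [265 ≡ 22 mod 27]
  = (11 / 27)    [27 ≡ 3 mod 8 ⇒ (2 / 27) = -1]
  = -(27 / 11)    [QR: both ≡ 3 mod 4, sign flips]
  = -(5 / 11)    [27 ≡ 5 mod 11]
  = -(11 / 5)    [QR: 5 ≡ 1 mod 4, sign kept]
  = -(1 / 5)    [11 ≡ 1 mod 5]
  = -1    [(1 / 5) = 1]

-1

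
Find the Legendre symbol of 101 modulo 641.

101 ≡ 1 (mod 4), so quadratic reciprocity gives (101/641) = (641/101). Reduce: 641 ≡ 35 (mod 101). Now have (35/101).
101 ≡ 1 (mod 4), so quadratic reciprocity gives (35/101) = (101/35). Reduce: 101 ≡ 31 (mod 35). Now have (31/35).
Both 31 ≡ 3 and 35 ≡ 3 (mod 4), so reciprocity gives (31/35) = -(35/31). Reduce: 35 ≡ 4 (mod 31). Now have -(4/31).
Factor out 2: 4 = 2^2. Since 31 ≡ 7 (mod 8), (2/31) = +1, and (2/31)^2 = +1. Now have -(1/31).
(1/31) = 1. Collecting the sign factors: -1.

-1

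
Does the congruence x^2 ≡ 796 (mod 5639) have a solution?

Factor out 2: 796 = 2^2·199. Since 5639 ≡ 7 (mod 8), (2/5639) = +1, and (2/5639)^2 = +1. Now have (199/5639).
Both 199 ≡ 3 and 5639 ≡ 3 (mod 4), so reciprocity gives (199/5639) = -(5639/199). Reduce: 5639 ≡ 67 (mod 199). Now have -(67/199).
Both 67 ≡ 3 and 199 ≡ 3 (mod 4), so reciprocity gives (67/199) = -(199/67). Reduce: 199 ≡ 65 (mod 67). Now have (65/67).
65 ≡ 1 (mod 4), so quadratic reciprocity gives (65/67) = (67/65). Reduce: 67 ≡ 2 (mod 65). Now have (2/65).
Factor out 2: 2 = 2. Since 65 ≡ 1 (mod 8), (2/65) = +1. Now have (1/65).
(1/65) = 1. Collecting the sign factors: 1.
The Legendre symbol is 1, so x^2 ≡ 796 (mod 5639) has solution.

yes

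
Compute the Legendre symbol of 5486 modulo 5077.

1

(5486/5077)
  = (409/5077)    [5486 ≡ 409 mod 5077]
  = (5077/409)    [QR: 409 ≡ 1 mod 4, sign kept]
  = (169/409)    [5077 ≡ 169 mod 409]
  = (409/169)    [QR: 169 ≡ 1 mod 4, sign kept]
  = (71/169)    [409 ≡ 71 mod 169]
  = (169/71)    [QR: 169 ≡ 1 mod 4, sign kept]
  = (27/71)    [169 ≡ 27 mod 71]
  = -(71/27)    [QR: both ≡ 3 mod 4, sign flips]
  = -(17/27)    [71 ≡ 17 mod 27]
  = -(27/17)    [QR: 17 ≡ 1 mod 4, sign kept]
  = -(10/17)    [27 ≡ 10 mod 17]
  = -(5/17)    [17 ≡ 1 mod 8 ⇒ (2/17) = +1]
  = -(17/5)    [QR: 5 ≡ 1 mod 4, sign kept]
  = -(2/5)    [17 ≡ 2 mod 5]
  = (1/5)    [5 ≡ 5 mod 8 ⇒ (2/5) = -1]
  = 1    [(1/5) = 1]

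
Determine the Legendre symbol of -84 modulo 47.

(-84/47)
  = -(84/47)    [47 ≡ 3 mod 4 ⇒ (-1/47) = -1]
  = -(37/47)    [84 ≡ 37 mod 47]
  = -(47/37)    [QR: 37 ≡ 1 mod 4, sign kept]
  = -(10/37)    [47 ≡ 10 mod 37]
  = (5/37)    [37 ≡ 5 mod 8 ⇒ (2/37) = -1]
  = (37/5)    [QR: 5 ≡ 1 mod 4, sign kept]
  = (2/5)    [37 ≡ 2 mod 5]
  = -(1/5)    [5 ≡ 5 mod 8 ⇒ (2/5) = -1]
  = -1    [(1/5) = 1]

-1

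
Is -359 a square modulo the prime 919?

no

Reduce the numerator: -359 ≡ 560 (mod 919), so (-359/919) = (560/919).
Factor out 2: 560 = 2^4·35. Since 919 ≡ 7 (mod 8), (2/919) = +1, and (2/919)^4 = +1. Now have (35/919).
Both 35 ≡ 3 and 919 ≡ 3 (mod 4), so reciprocity gives (35/919) = -(919/35). Reduce: 919 ≡ 9 (mod 35). Now have -(9/35).
9 ≡ 1 (mod 4), so quadratic reciprocity gives (9/35) = (35/9). Reduce: 35 ≡ 8 (mod 9). Now have -(8/9).
Factor out 2: 8 = 2^3. Since 9 ≡ 1 (mod 8), (2/9) = +1, and (2/9)^3 = +1. Now have -(1/9).
(1/9) = 1. Collecting the sign factors: -1.
The Legendre symbol is -1, so x^2 ≡ -359 (mod 919) has no solution.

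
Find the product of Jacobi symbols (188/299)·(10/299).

By multiplicativity, (188·10/299) = (188/299)·(10/299).
First factor (188/299):
Factor out 2: 188 = 2^2·47. Since 299 ≡ 3 (mod 8), (2/299) = -1, and (2/299)^2 = +1. Now have (47/299).
Both 47 ≡ 3 and 299 ≡ 3 (mod 4), so reciprocity gives (47/299) = -(299/47). Reduce: 299 ≡ 17 (mod 47). Now have -(17/47).
17 ≡ 1 (mod 4), so quadratic reciprocity gives (17/47) = (47/17). Reduce: 47 ≡ 13 (mod 17). Now have -(13/17).
13 ≡ 1 (mod 4), so quadratic reciprocity gives (13/17) = (17/13). Reduce: 17 ≡ 4 (mod 13). Now have -(4/13).
Factor out 2: 4 = 2^2. Since 13 ≡ 5 (mod 8), (2/13) = -1, and (2/13)^2 = +1. Now have -(1/13).
(1/13) = 1. Collecting the sign factors: -1.
Second factor (10/299):
Factor out 2: 10 = 2·5. Since 299 ≡ 3 (mod 8), (2/299) = -1. Now have -(5/299).
5 ≡ 1 (mod 4), so quadratic reciprocity gives (5/299) = (299/5). Reduce: 299 ≡ 4 (mod 5). Now have -(4/5).
Factor out 2: 4 = 2^2. Since 5 ≡ 5 (mod 8), (2/5) = -1, and (2/5)^2 = +1. Now have -(1/5).
(1/5) = 1. Collecting the sign factors: -1.
Product: (-1)·(-1) = 1.

1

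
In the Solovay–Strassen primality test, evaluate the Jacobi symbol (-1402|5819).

Pull out -1: (-1402|5819) = (-1|5819)·(1402|5819). Since 5819 ≡ 3 (mod 4), (-1|5819) = -1. Now have -(1402|5819).
Factor out 2: 1402 = 2·701. Since 5819 ≡ 3 (mod 8), (2|5819) = -1. Now have (701|5819).
701 ≡ 1 (mod 4), so quadratic reciprocity gives (701|5819) = (5819|701). Reduce: 5819 ≡ 211 (mod 701). Now have (211|701).
701 ≡ 1 (mod 4), so quadratic reciprocity gives (211|701) = (701|211). Reduce: 701 ≡ 68 (mod 211). Now have (68|211).
Factor out 2: 68 = 2^2·17. Since 211 ≡ 3 (mod 8), (2|211) = -1, and (2|211)^2 = +1. Now have (17|211).
17 ≡ 1 (mod 4), so quadratic reciprocity gives (17|211) = (211|17). Reduce: 211 ≡ 7 (mod 17). Now have (7|17).
17 ≡ 1 (mod 4), so quadratic reciprocity gives (7|17) = (17|7). Reduce: 17 ≡ 3 (mod 7). Now have (3|7).
Both 3 ≡ 3 and 7 ≡ 3 (mod 4), so reciprocity gives (3|7) = -(7|3). Reduce: 7 ≡ 1 (mod 3). Now have -(1|3).
(1|3) = 1. Collecting the sign factors: -1.

-1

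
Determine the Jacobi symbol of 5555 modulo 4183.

Reduce the numerator: 5555 ≡ 1372 (mod 4183), so (5555|4183) = (1372|4183).
Factor out 2: 1372 = 2^2·343. Since 4183 ≡ 7 (mod 8), (2|4183) = +1, and (2|4183)^2 = +1. Now have (343|4183).
Both 343 ≡ 3 and 4183 ≡ 3 (mod 4), so reciprocity gives (343|4183) = -(4183|343). Reduce: 4183 ≡ 67 (mod 343). Now have -(67|343).
Both 67 ≡ 3 and 343 ≡ 3 (mod 4), so reciprocity gives (67|343) = -(343|67). Reduce: 343 ≡ 8 (mod 67). Now have (8|67).
Factor out 2: 8 = 2^3. Since 67 ≡ 3 (mod 8), (2|67) = -1, and (2|67)^3 = -1. Now have -(1|67).
(1|67) = 1. Collecting the sign factors: -1.

-1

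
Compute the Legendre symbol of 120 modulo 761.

-1

Factor out 2: 120 = 2^3·15. Since 761 ≡ 1 (mod 8), (2/761) = +1, and (2/761)^3 = +1. Now have (15/761).
761 ≡ 1 (mod 4), so quadratic reciprocity gives (15/761) = (761/15). Reduce: 761 ≡ 11 (mod 15). Now have (11/15).
Both 11 ≡ 3 and 15 ≡ 3 (mod 4), so reciprocity gives (11/15) = -(15/11). Reduce: 15 ≡ 4 (mod 11). Now have -(4/11).
Factor out 2: 4 = 2^2. Since 11 ≡ 3 (mod 8), (2/11) = -1, and (2/11)^2 = +1. Now have -(1/11).
(1/11) = 1. Collecting the sign factors: -1.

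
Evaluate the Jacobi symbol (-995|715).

0

(-995|715)
  = (435|715)    [-995 ≡ 435 mod 715]
  = -(715|435)    [QR: both ≡ 3 mod 4, sign flips]
  = -(280|435)    [715 ≡ 280 mod 435]
  = (35|435)    [435 ≡ 3 mod 8 ⇒ (2|435)^3 = -1]
  = -(435|35)    [QR: both ≡ 3 mod 4, sign flips]
  = -(15|35)    [435 ≡ 15 mod 35]
  = (35|15)    [QR: both ≡ 3 mod 4, sign flips]
  = (5|15)    [35 ≡ 5 mod 15]
  = (15|5)    [QR: 5 ≡ 1 mod 4, sign kept]
  = (0|5)    [15 ≡ 0 mod 5]
  = 0    [numerator 0, gcd > 1]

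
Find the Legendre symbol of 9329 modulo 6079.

-1

Reduce the numerator: 9329 ≡ 3250 (mod 6079), so (9329|6079) = (3250|6079).
Factor out 2: 3250 = 2·1625. Since 6079 ≡ 7 (mod 8), (2|6079) = +1. Now have (1625|6079).
1625 ≡ 1 (mod 4), so quadratic reciprocity gives (1625|6079) = (6079|1625). Reduce: 6079 ≡ 1204 (mod 1625). Now have (1204|1625).
Factor out 2: 1204 = 2^2·301. Since 1625 ≡ 1 (mod 8), (2|1625) = +1, and (2|1625)^2 = +1. Now have (301|1625).
301 ≡ 1 (mod 4), so quadratic reciprocity gives (301|1625) = (1625|301). Reduce: 1625 ≡ 120 (mod 301). Now have (120|301).
Factor out 2: 120 = 2^3·15. Since 301 ≡ 5 (mod 8), (2|301) = -1, and (2|301)^3 = -1. Now have -(15|301).
301 ≡ 1 (mod 4), so quadratic reciprocity gives (15|301) = (301|15). Reduce: 301 ≡ 1 (mod 15). Now have -(1|15).
(1|15) = 1. Collecting the sign factors: -1.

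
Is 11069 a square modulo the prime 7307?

Reduce the numerator: 11069 ≡ 3762 (mod 7307), so (11069|7307) = (3762|7307).
Factor out 2: 3762 = 2·1881. Since 7307 ≡ 3 (mod 8), (2|7307) = -1. Now have -(1881|7307).
1881 ≡ 1 (mod 4), so quadratic reciprocity gives (1881|7307) = (7307|1881). Reduce: 7307 ≡ 1664 (mod 1881). Now have -(1664|1881).
Factor out 2: 1664 = 2^7·13. Since 1881 ≡ 1 (mod 8), (2|1881) = +1, and (2|1881)^7 = +1. Now have -(13|1881).
13 ≡ 1 (mod 4), so quadratic reciprocity gives (13|1881) = (1881|13). Reduce: 1881 ≡ 9 (mod 13). Now have -(9|13).
9 ≡ 1 (mod 4), so quadratic reciprocity gives (9|13) = (13|9). Reduce: 13 ≡ 4 (mod 9). Now have -(4|9).
Factor out 2: 4 = 2^2. Since 9 ≡ 1 (mod 8), (2|9) = +1, and (2|9)^2 = +1. Now have -(1|9).
(1|9) = 1. Collecting the sign factors: -1.
The Legendre symbol is -1, so x^2 ≡ 11069 (mod 7307) has no solution.

no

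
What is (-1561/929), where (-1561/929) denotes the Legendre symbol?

-1

Reduce the numerator: -1561 ≡ 297 (mod 929), so (-1561/929) = (297/929).
297 ≡ 1 (mod 4), so quadratic reciprocity gives (297/929) = (929/297). Reduce: 929 ≡ 38 (mod 297). Now have (38/297).
Factor out 2: 38 = 2·19. Since 297 ≡ 1 (mod 8), (2/297) = +1. Now have (19/297).
297 ≡ 1 (mod 4), so quadratic reciprocity gives (19/297) = (297/19). Reduce: 297 ≡ 12 (mod 19). Now have (12/19).
Factor out 2: 12 = 2^2·3. Since 19 ≡ 3 (mod 8), (2/19) = -1, and (2/19)^2 = +1. Now have (3/19).
Both 3 ≡ 3 and 19 ≡ 3 (mod 4), so reciprocity gives (3/19) = -(19/3). Reduce: 19 ≡ 1 (mod 3). Now have -(1/3).
(1/3) = 1. Collecting the sign factors: -1.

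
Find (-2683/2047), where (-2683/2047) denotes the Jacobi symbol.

-1

(-2683/2047)
  = -(2683/2047)    [2047 ≡ 3 mod 4 ⇒ (-1/2047) = -1]
  = -(636/2047)    [2683 ≡ 636 mod 2047]
  = -(159/2047)    [2047 ≡ 7 mod 8 ⇒ (2/2047)^2 = +1]
  = (2047/159)    [QR: both ≡ 3 mod 4, sign flips]
  = (139/159)    [2047 ≡ 139 mod 159]
  = -(159/139)    [QR: both ≡ 3 mod 4, sign flips]
  = -(20/139)    [159 ≡ 20 mod 139]
  = -(5/139)    [139 ≡ 3 mod 8 ⇒ (2/139)^2 = +1]
  = -(139/5)    [QR: 5 ≡ 1 mod 4, sign kept]
  = -(4/5)    [139 ≡ 4 mod 5]
  = -(1/5)    [5 ≡ 5 mod 8 ⇒ (2/5)^2 = +1]
  = -1    [(1/5) = 1]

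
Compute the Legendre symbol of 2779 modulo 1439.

(2779/1439)
  = (1340/1439)    [2779 ≡ 1340 mod 1439]
  = (335/1439)    [1439 ≡ 7 mod 8 ⇒ (2/1439)^2 = +1]
  = -(1439/335)    [QR: both ≡ 3 mod 4, sign flips]
  = -(99/335)    [1439 ≡ 99 mod 335]
  = (335/99)    [QR: both ≡ 3 mod 4, sign flips]
  = (38/99)    [335 ≡ 38 mod 99]
  = -(19/99)    [99 ≡ 3 mod 8 ⇒ (2/99) = -1]
  = (99/19)    [QR: both ≡ 3 mod 4, sign flips]
  = (4/19)    [99 ≡ 4 mod 19]
  = (1/19)    [19 ≡ 3 mod 8 ⇒ (2/19)^2 = +1]
  = 1    [(1/19) = 1]

1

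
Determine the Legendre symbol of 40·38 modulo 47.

1

By multiplicativity, (40·38 / 47) = (40 / 47)·(38 / 47).
First factor (40 / 47):
Factor out 2: 40 = 2^3·5. Since 47 ≡ 7 (mod 8), (2 / 47) = +1, and (2 / 47)^3 = +1. Now have (5 / 47).
5 ≡ 1 (mod 4), so quadratic reciprocity gives (5 / 47) = (47 / 5). Reduce: 47 ≡ 2 (mod 5). Now have (2 / 5).
Factor out 2: 2 = 2. Since 5 ≡ 5 (mod 8), (2 / 5) = -1. Now have -(1 / 5).
(1 / 5) = 1. Collecting the sign factors: -1.
Second factor (38 / 47):
Factor out 2: 38 = 2·19. Since 47 ≡ 7 (mod 8), (2 / 47) = +1. Now have (19 / 47).
Both 19 ≡ 3 and 47 ≡ 3 (mod 4), so reciprocity gives (19 / 47) = -(47 / 19). Reduce: 47 ≡ 9 (mod 19). Now have -(9 / 19).
9 ≡ 1 (mod 4), so quadratic reciprocity gives (9 / 19) = (19 / 9). Reduce: 19 ≡ 1 (mod 9). Now have -(1 / 9).
(1 / 9) = 1. Collecting the sign factors: -1.
Product: (-1)·(-1) = 1.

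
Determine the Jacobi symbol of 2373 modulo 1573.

(2373|1573)
  = (800|1573)    [2373 ≡ 800 mod 1573]
  = -(25|1573)    [1573 ≡ 5 mod 8 ⇒ (2|1573)^5 = -1]
  = -(1573|25)    [QR: 25 ≡ 1 mod 4, sign kept]
  = -(23|25)    [1573 ≡ 23 mod 25]
  = -(25|23)    [QR: 25 ≡ 1 mod 4, sign kept]
  = -(2|23)    [25 ≡ 2 mod 23]
  = -(1|23)    [23 ≡ 7 mod 8 ⇒ (2|23) = +1]
  = -1    [(1|23) = 1]

-1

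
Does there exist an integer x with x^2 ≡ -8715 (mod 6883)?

no

Pull out -1: (-8715|6883) = (-1|6883)·(8715|6883). Since 6883 ≡ 3 (mod 4), (-1|6883) = -1. Now have -(8715|6883).
Reduce the numerator: 8715 ≡ 1832 (mod 6883), so (8715|6883) = (1832|6883).
Factor out 2: 1832 = 2^3·229. Since 6883 ≡ 3 (mod 8), (2|6883) = -1, and (2|6883)^3 = -1. Now have (229|6883).
229 ≡ 1 (mod 4), so quadratic reciprocity gives (229|6883) = (6883|229). Reduce: 6883 ≡ 13 (mod 229). Now have (13|229).
13 ≡ 1 (mod 4), so quadratic reciprocity gives (13|229) = (229|13). Reduce: 229 ≡ 8 (mod 13). Now have (8|13).
Factor out 2: 8 = 2^3. Since 13 ≡ 5 (mod 8), (2|13) = -1, and (2|13)^3 = -1. Now have -(1|13).
(1|13) = 1. Collecting the sign factors: -1.
(-8715|6883) = -1, and 6883 is prime, so -8715 is not a quadratic residue mod 6883.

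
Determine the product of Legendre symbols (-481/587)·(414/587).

-1

By multiplicativity, (-481·414/587) = (-481/587)·(414/587).
First factor (-481/587):
Reduce the numerator: -481 ≡ 106 (mod 587), so (-481/587) = (106/587).
Factor out 2: 106 = 2·53. Since 587 ≡ 3 (mod 8), (2/587) = -1. Now have -(53/587).
53 ≡ 1 (mod 4), so quadratic reciprocity gives (53/587) = (587/53). Reduce: 587 ≡ 4 (mod 53). Now have -(4/53).
Factor out 2: 4 = 2^2. Since 53 ≡ 5 (mod 8), (2/53) = -1, and (2/53)^2 = +1. Now have -(1/53).
(1/53) = 1. Collecting the sign factors: -1.
Second factor (414/587):
Factor out 2: 414 = 2·207. Since 587 ≡ 3 (mod 8), (2/587) = -1. Now have -(207/587).
Both 207 ≡ 3 and 587 ≡ 3 (mod 4), so reciprocity gives (207/587) = -(587/207). Reduce: 587 ≡ 173 (mod 207). Now have (173/207).
173 ≡ 1 (mod 4), so quadratic reciprocity gives (173/207) = (207/173). Reduce: 207 ≡ 34 (mod 173). Now have (34/173).
Factor out 2: 34 = 2·17. Since 173 ≡ 5 (mod 8), (2/173) = -1. Now have -(17/173).
17 ≡ 1 (mod 4), so quadratic reciprocity gives (17/173) = (173/17). Reduce: 173 ≡ 3 (mod 17). Now have -(3/17).
17 ≡ 1 (mod 4), so quadratic reciprocity gives (3/17) = (17/3). Reduce: 17 ≡ 2 (mod 3). Now have -(2/3).
Factor out 2: 2 = 2. Since 3 ≡ 3 (mod 8), (2/3) = -1. Now have (1/3).
(1/3) = 1. Collecting the sign factors: 1.
Product: (-1)·(1) = -1.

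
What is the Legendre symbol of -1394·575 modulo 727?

By multiplicativity, (-1394·575|727) = (-1394|727)·(575|727).
First factor (-1394|727):
Reduce the numerator: -1394 ≡ 60 (mod 727), so (-1394|727) = (60|727).
Factor out 2: 60 = 2^2·15. Since 727 ≡ 7 (mod 8), (2|727) = +1, and (2|727)^2 = +1. Now have (15|727).
Both 15 ≡ 3 and 727 ≡ 3 (mod 4), so reciprocity gives (15|727) = -(727|15). Reduce: 727 ≡ 7 (mod 15). Now have -(7|15).
Both 7 ≡ 3 and 15 ≡ 3 (mod 4), so reciprocity gives (7|15) = -(15|7). Reduce: 15 ≡ 1 (mod 7). Now have (1|7).
(1|7) = 1. Collecting the sign factors: 1.
Second factor (575|727):
Both 575 ≡ 3 and 727 ≡ 3 (mod 4), so reciprocity gives (575|727) = -(727|575). Reduce: 727 ≡ 152 (mod 575). Now have -(152|575).
Factor out 2: 152 = 2^3·19. Since 575 ≡ 7 (mod 8), (2|575) = +1, and (2|575)^3 = +1. Now have -(19|575).
Both 19 ≡ 3 and 575 ≡ 3 (mod 4), so reciprocity gives (19|575) = -(575|19). Reduce: 575 ≡ 5 (mod 19). Now have (5|19).
5 ≡ 1 (mod 4), so quadratic reciprocity gives (5|19) = (19|5). Reduce: 19 ≡ 4 (mod 5). Now have (4|5).
Factor out 2: 4 = 2^2. Since 5 ≡ 5 (mod 8), (2|5) = -1, and (2|5)^2 = +1. Now have (1|5).
(1|5) = 1. Collecting the sign factors: 1.
Product: (1)·(1) = 1.

1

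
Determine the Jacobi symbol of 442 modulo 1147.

-1

(442|1147)
  = -(221|1147)    [1147 ≡ 3 mod 8 ⇒ (2|1147) = -1]
  = -(1147|221)    [QR: 221 ≡ 1 mod 4, sign kept]
  = -(42|221)    [1147 ≡ 42 mod 221]
  = (21|221)    [221 ≡ 5 mod 8 ⇒ (2|221) = -1]
  = (221|21)    [QR: 21 ≡ 1 mod 4, sign kept]
  = (11|21)    [221 ≡ 11 mod 21]
  = (21|11)    [QR: 21 ≡ 1 mod 4, sign kept]
  = (10|11)    [21 ≡ 10 mod 11]
  = -(5|11)    [11 ≡ 3 mod 8 ⇒ (2|11) = -1]
  = -(11|5)    [QR: 5 ≡ 1 mod 4, sign kept]
  = -(1|5)    [11 ≡ 1 mod 5]
  = -1    [(1|5) = 1]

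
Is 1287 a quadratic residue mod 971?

Reduce the numerator: 1287 ≡ 316 (mod 971), so (1287/971) = (316/971).
Factor out 2: 316 = 2^2·79. Since 971 ≡ 3 (mod 8), (2/971) = -1, and (2/971)^2 = +1. Now have (79/971).
Both 79 ≡ 3 and 971 ≡ 3 (mod 4), so reciprocity gives (79/971) = -(971/79). Reduce: 971 ≡ 23 (mod 79). Now have -(23/79).
Both 23 ≡ 3 and 79 ≡ 3 (mod 4), so reciprocity gives (23/79) = -(79/23). Reduce: 79 ≡ 10 (mod 23). Now have (10/23).
Factor out 2: 10 = 2·5. Since 23 ≡ 7 (mod 8), (2/23) = +1. Now have (5/23).
5 ≡ 1 (mod 4), so quadratic reciprocity gives (5/23) = (23/5). Reduce: 23 ≡ 3 (mod 5). Now have (3/5).
5 ≡ 1 (mod 4), so quadratic reciprocity gives (3/5) = (5/3). Reduce: 5 ≡ 2 (mod 3). Now have (2/3).
Factor out 2: 2 = 2. Since 3 ≡ 3 (mod 8), (2/3) = -1. Now have -(1/3).
(1/3) = 1. Collecting the sign factors: -1.
(1287/971) = -1, and 971 is prime, so 1287 is not a quadratic residue mod 971.

no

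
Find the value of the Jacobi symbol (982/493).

1

Reduce the numerator: 982 ≡ 489 (mod 493), so (982/493) = (489/493).
489 ≡ 1 (mod 4), so quadratic reciprocity gives (489/493) = (493/489). Reduce: 493 ≡ 4 (mod 489). Now have (4/489).
Factor out 2: 4 = 2^2. Since 489 ≡ 1 (mod 8), (2/489) = +1, and (2/489)^2 = +1. Now have (1/489).
(1/489) = 1. Collecting the sign factors: 1.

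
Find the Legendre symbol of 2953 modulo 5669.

(2953/5669)
  = (5669/2953)    [QR: 2953 ≡ 1 mod 4, sign kept]
  = (2716/2953)    [5669 ≡ 2716 mod 2953]
  = (679/2953)    [2953 ≡ 1 mod 8 ⇒ (2/2953)^2 = +1]
  = (2953/679)    [QR: 2953 ≡ 1 mod 4, sign kept]
  = (237/679)    [2953 ≡ 237 mod 679]
  = (679/237)    [QR: 237 ≡ 1 mod 4, sign kept]
  = (205/237)    [679 ≡ 205 mod 237]
  = (237/205)    [QR: 205 ≡ 1 mod 4, sign kept]
  = (32/205)    [237 ≡ 32 mod 205]
  = -(1/205)    [205 ≡ 5 mod 8 ⇒ (2/205)^5 = -1]
  = -1    [(1/205) = 1]

-1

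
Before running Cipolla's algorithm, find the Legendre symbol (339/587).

1

Both 339 ≡ 3 and 587 ≡ 3 (mod 4), so reciprocity gives (339/587) = -(587/339). Reduce: 587 ≡ 248 (mod 339). Now have -(248/339).
Factor out 2: 248 = 2^3·31. Since 339 ≡ 3 (mod 8), (2/339) = -1, and (2/339)^3 = -1. Now have (31/339).
Both 31 ≡ 3 and 339 ≡ 3 (mod 4), so reciprocity gives (31/339) = -(339/31). Reduce: 339 ≡ 29 (mod 31). Now have -(29/31).
29 ≡ 1 (mod 4), so quadratic reciprocity gives (29/31) = (31/29). Reduce: 31 ≡ 2 (mod 29). Now have -(2/29).
Factor out 2: 2 = 2. Since 29 ≡ 5 (mod 8), (2/29) = -1. Now have (1/29).
(1/29) = 1. Collecting the sign factors: 1.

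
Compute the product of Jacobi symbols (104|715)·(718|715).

0

By multiplicativity, (104·718|715) = (104|715)·(718|715).
First factor (104|715):
(104|715)
  = -(13|715)    [715 ≡ 3 mod 8 ⇒ (2|715)^3 = -1]
  = -(715|13)    [QR: 13 ≡ 1 mod 4, sign kept]
  = -(0|13)    [715 ≡ 0 mod 13]
  = 0    [numerator 0, gcd > 1]
Second factor (718|715):
(718|715)
  = (3|715)    [718 ≡ 3 mod 715]
  = -(715|3)    [QR: both ≡ 3 mod 4, sign flips]
  = -(1|3)    [715 ≡ 1 mod 3]
  = -1    [(1|3) = 1]
Product: (0)·(-1) = 0.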